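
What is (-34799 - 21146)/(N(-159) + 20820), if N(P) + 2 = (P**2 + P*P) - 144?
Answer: -55945/71236 ≈ -0.78535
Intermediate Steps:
N(P) = -146 + 2*P**2 (N(P) = -2 + ((P**2 + P*P) - 144) = -2 + ((P**2 + P**2) - 144) = -2 + (2*P**2 - 144) = -2 + (-144 + 2*P**2) = -146 + 2*P**2)
(-34799 - 21146)/(N(-159) + 20820) = (-34799 - 21146)/((-146 + 2*(-159)**2) + 20820) = -55945/((-146 + 2*25281) + 20820) = -55945/((-146 + 50562) + 20820) = -55945/(50416 + 20820) = -55945/71236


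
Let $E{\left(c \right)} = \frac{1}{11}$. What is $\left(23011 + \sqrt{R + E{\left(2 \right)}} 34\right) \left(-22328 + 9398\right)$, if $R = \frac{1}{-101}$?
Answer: $-297532230 - \frac{1318860 \sqrt{11110}}{1111} \approx -2.9766 \cdot 10^{8}$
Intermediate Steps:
$E{\left(c \right)} = \frac{1}{11}$
$R = - \frac{1}{101} \approx -0.009901$
$\left(23011 + \sqrt{R + E{\left(2 \right)}} 34\right) \left(-22328 + 9398\right) = \left(23011 + \sqrt{- \frac{1}{101} + \frac{1}{11}} \cdot 34\right) \left(-22328 + 9398\right) = \left(23011 + \sqrt{\frac{90}{1111}} \cdot 34\right) \left(-12930\right) = \left(23011 + \frac{3 \sqrt{11110}}{1111} \cdot 34\right) \left(-12930\right) = \left(23011 + \frac{102 \sqrt{11110}}{1111}\right) \left(-12930\right) = -297532230 - \frac{1318860 \sqrt{11110}}{1111}$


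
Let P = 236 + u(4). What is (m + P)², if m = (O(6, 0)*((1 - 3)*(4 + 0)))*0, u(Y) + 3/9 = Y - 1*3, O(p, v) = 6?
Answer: 504100/9 ≈ 56011.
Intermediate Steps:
u(Y) = -10/3 + Y (u(Y) = -⅓ + (Y - 1*3) = -⅓ + (Y - 3) = -⅓ + (-3 + Y) = -10/3 + Y)
P = 710/3 (P = 236 + (-10/3 + 4) = 236 + ⅔ = 710/3 ≈ 236.67)
m = 0 (m = (6*((1 - 3)*(4 + 0)))*0 = (6*(-2*4))*0 = (6*(-8))*0 = -48*0 = 0)
(m + P)² = (0 + 710/3)² = (710/3)² = 504100/9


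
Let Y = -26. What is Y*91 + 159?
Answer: -2207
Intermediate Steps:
Y*91 + 159 = -26*91 + 159 = -2366 + 159 = -2207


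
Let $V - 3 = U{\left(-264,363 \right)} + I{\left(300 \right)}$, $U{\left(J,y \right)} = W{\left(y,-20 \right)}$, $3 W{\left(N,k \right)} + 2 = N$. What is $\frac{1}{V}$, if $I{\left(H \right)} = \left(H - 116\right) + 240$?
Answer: $\frac{3}{1642} \approx 0.001827$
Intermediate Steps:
$W{\left(N,k \right)} = - \frac{2}{3} + \frac{N}{3}$
$U{\left(J,y \right)} = - \frac{2}{3} + \frac{y}{3}$
$I{\left(H \right)} = 124 + H$ ($I{\left(H \right)} = \left(-116 + H\right) + 240 = 124 + H$)
$V = \frac{1642}{3}$ ($V = 3 + \left(\left(- \frac{2}{3} + \frac{1}{3} \cdot 363\right) + \left(124 + 300\right)\right) = 3 + \left(\left(- \frac{2}{3} + 121\right) + 424\right) = 3 + \left(\frac{361}{3} + 424\right) = 3 + \frac{1633}{3} = \frac{1642}{3} \approx 547.33$)
$\frac{1}{V} = \frac{1}{\frac{1642}{3}} = \frac{3}{1642}$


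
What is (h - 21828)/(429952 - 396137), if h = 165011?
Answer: 143183/33815 ≈ 4.2343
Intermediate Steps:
(h - 21828)/(429952 - 396137) = (165011 - 21828)/(429952 - 396137) = 143183/33815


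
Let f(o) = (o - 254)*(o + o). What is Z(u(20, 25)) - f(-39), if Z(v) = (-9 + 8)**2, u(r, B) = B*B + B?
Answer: -22853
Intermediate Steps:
f(o) = 2*o*(-254 + o) (f(o) = (-254 + o)*(2*o) = 2*o*(-254 + o))
u(r, B) = B + B**2 (u(r, B) = B**2 + B = B + B**2)
Z(v) = 1 (Z(v) = (-1)**2 = 1)
Z(u(20, 25)) - f(-39) = 1 - 2*(-39)*(-254 - 39) = 1 - 2*(-39)*(-293) = 1 - 1*22854 = 1 - 22854 = -22853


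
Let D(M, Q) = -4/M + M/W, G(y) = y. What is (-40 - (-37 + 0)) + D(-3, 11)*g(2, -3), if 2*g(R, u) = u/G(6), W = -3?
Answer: -43/12 ≈ -3.5833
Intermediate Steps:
g(R, u) = u/12 (g(R, u) = (u/6)/2 = u/12)
D(M, Q) = -4/M - M/3 (D(M, Q) = -4/M + M/(-3) = -4/M + M*(-1/3) = -4/M - M/3)
(-40 - (-37 + 0)) + D(-3, 11)*g(2, -3) = (-40 - (-37 + 0)) + (-4/(-3) - 1/3*(-3))*((1/12)*(-3)) = (-40 - 1*(-37)) + (-4*(-1/3) + 1)*(-1/4) = (-40 + 37) + (4/3 + 1)*(-1/4) = -3 + (7/3)*(-1/4) = -3 - 7/12 = -43/12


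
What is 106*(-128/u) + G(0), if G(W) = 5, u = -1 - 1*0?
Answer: 13573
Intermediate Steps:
u = -1 (u = -1 + 0 = -1)
106*(-128/u) + G(0) = 106*(-128/(-1)) + 5 = 106*(-128*(-1)) + 5 = 106*128 + 5 = 13568 + 5 = 13573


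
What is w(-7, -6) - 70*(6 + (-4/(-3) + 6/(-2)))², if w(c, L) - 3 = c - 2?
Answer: -11884/9 ≈ -1320.4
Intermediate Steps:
w(c, L) = 1 + c (w(c, L) = 3 + (c - 2) = 3 + (-2 + c) = 1 + c)
w(-7, -6) - 70*(6 + (-4/(-3) + 6/(-2)))² = (1 - 7) - 70*(6 + (-4/(-3) + 6/(-2)))² = -6 - 70*(6 + (-4*(-⅓) + 6*(-½)))² = -6 - 70*(6 + (4/3 - 3))² = -6 - 70*(6 - 5/3)² = -6 - 70*(13/3)² = -6 - 70*169/9 = -6 - 11830/9 = -11884/9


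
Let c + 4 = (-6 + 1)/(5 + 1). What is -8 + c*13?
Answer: -425/6 ≈ -70.833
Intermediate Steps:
c = -29/6 (c = -4 + (-6 + 1)/(5 + 1) = -4 - 5/6 = -29/6 ≈ -4.8333)
-8 + c*13 = -8 - 29/6*13 = -8 - 377/6 = -425/6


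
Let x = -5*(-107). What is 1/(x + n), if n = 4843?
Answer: 1/5378 ≈ 0.00018594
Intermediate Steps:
x = 535
1/(x + n) = 1/(535 + 4843) = 1/5378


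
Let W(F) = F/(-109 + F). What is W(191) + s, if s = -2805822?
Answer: -230077213/82 ≈ -2.8058e+6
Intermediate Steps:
W(191) + s = 191/(-109 + 191) - 2805822 = 191/82 - 2805822 = -230077213/82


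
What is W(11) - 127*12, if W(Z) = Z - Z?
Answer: -1524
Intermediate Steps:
W(Z) = 0
W(11) - 127*12 = 0 - 127*12 = 0 - 1524 = -1524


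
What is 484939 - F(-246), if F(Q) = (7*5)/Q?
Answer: 119295029/246 ≈ 4.8494e+5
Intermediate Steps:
F(Q) = 35/Q
484939 - F(-246) = 484939 - 35/(-246) = 484939 - 35*(-1)/246 = 484939 - 1*(-35/246) = 484939 + 35/246 = 119295029/246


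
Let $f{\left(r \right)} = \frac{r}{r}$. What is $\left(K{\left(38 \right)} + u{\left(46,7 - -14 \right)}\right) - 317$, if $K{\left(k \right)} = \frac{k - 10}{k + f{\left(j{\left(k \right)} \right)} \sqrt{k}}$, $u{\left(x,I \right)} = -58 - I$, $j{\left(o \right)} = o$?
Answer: $- \frac{14624}{37} - \frac{14 \sqrt{38}}{703} \approx -395.37$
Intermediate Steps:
$f{\left(r \right)} = 1$
$K{\left(k \right)} = \frac{-10 + k}{k + \sqrt{k}}$ ($K{\left(k \right)} = \frac{k - 10}{k + 1 \sqrt{k}} = \frac{-10 + k}{k + \sqrt{k}}$)
$\left(K{\left(38 \right)} + u{\left(46,7 - -14 \right)}\right) - 317 = \left(\frac{-10 + 38}{38 + \sqrt{38}} - \left(65 + 14\right)\right) - 317 = \left(\frac{1}{38 + \sqrt{38}} \cdot 28 - 79\right) - 317 = \left(\frac{28}{38 + \sqrt{38}} - 79\right) - 317 = \left(-79 + \frac{28}{38 + \sqrt{38}}\right) - 317 = -396 + \frac{28}{38 + \sqrt{38}}$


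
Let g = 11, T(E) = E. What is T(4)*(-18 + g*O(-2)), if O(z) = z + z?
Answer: -248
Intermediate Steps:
O(z) = 2*z
T(4)*(-18 + g*O(-2)) = 4*(-18 + 11*(2*(-2))) = 4*(-18 + 11*(-4)) = 4*(-18 - 44) = 4*(-62) = -248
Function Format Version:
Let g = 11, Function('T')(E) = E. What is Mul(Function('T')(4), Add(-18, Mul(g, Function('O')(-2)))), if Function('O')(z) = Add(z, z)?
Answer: -248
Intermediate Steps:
Function('O')(z) = Mul(2, z)
Mul(Function('T')(4), Add(-18, Mul(g, Function('O')(-2)))) = Mul(4, Add(-18, Mul(11, Mul(2, -2)))) = Mul(4, Add(-18, Mul(11, -4))) = Mul(4, Add(-18, -44)) = Mul(4, -62) = -248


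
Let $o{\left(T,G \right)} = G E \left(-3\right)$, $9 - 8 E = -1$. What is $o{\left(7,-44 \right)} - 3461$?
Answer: $-3296$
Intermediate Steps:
$E = \frac{5}{4}$ ($E = \frac{9}{8} - - \frac{1}{8} = \frac{9}{8} + \frac{1}{8} = \frac{5}{4} \approx 1.25$)
$o{\left(T,G \right)} = - \frac{15 G}{4}$ ($o{\left(T,G \right)} = G \frac{5}{4} \left(-3\right) = \frac{5 G}{4} \left(-3\right) = - \frac{15 G}{4}$)
$o{\left(7,-44 \right)} - 3461 = \left(- \frac{15}{4}\right) \left(-44\right) - 3461 = 165 - 3461 = -3296$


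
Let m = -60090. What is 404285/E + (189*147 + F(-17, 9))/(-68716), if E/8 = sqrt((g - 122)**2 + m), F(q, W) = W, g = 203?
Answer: -6948/17179 - 57755*I*sqrt(53529)/61176 ≈ -0.40445 - 218.43*I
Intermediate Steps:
E = 8*I*sqrt(53529) (E = 8*sqrt((203 - 122)**2 - 60090) = 8*sqrt(81**2 - 60090) = 8*sqrt(6561 - 60090) = 8*sqrt(-53529) = 8*(I*sqrt(53529)) = 8*I*sqrt(53529) ≈ 1850.9*I)
404285/E + (189*147 + F(-17, 9))/(-68716) = 404285/((8*I*sqrt(53529))) + (189*147 + 9)/(-68716) = 404285*(-I*sqrt(53529)/428232) + (27783 + 9)*(-1/68716) = -57755*I*sqrt(53529)/61176 + 27792*(-1/68716) = -57755*I*sqrt(53529)/61176 - 6948/17179 = -6948/17179 - 57755*I*sqrt(53529)/61176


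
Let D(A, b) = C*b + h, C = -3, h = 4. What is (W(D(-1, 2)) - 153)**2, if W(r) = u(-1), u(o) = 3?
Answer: 22500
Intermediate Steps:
D(A, b) = 4 - 3*b (D(A, b) = -3*b + 4 = 4 - 3*b)
W(r) = 3
(W(D(-1, 2)) - 153)**2 = (3 - 153)**2 = (-150)**2 = 22500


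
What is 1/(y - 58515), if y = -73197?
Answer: -1/131712 ≈ -7.5923e-6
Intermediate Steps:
1/(y - 58515) = 1/(-73197 - 58515) = 1/(-131712) = -1/131712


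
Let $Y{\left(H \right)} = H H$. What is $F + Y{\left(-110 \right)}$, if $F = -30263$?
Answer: $-18163$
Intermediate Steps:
$Y{\left(H \right)} = H^{2}$
$F + Y{\left(-110 \right)} = -30263 + \left(-110\right)^{2} = -30263 + 12100 = -18163$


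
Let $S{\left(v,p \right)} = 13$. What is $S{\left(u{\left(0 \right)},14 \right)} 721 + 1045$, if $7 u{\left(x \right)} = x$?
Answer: $10418$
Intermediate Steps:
$u{\left(x \right)} = \frac{x}{7}$
$S{\left(u{\left(0 \right)},14 \right)} 721 + 1045 = 13 \cdot 721 + 1045 = 9373 + 1045 = 10418$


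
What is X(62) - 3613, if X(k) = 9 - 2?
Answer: -3606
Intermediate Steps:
X(k) = 7
X(62) - 3613 = 7 - 3613 = -3606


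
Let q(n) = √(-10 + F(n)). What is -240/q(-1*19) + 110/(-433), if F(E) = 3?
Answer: -110/433 + 240*I*√7/7 ≈ -0.25404 + 90.711*I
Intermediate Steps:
q(n) = I*√7 (q(n) = √(-10 + 3) = √(-7) = I*√7)
-240/q(-1*19) + 110/(-433) = -240*(-I*√7/7) + 110/(-433) = -(-240)*I*√7/7 + 110*(-1/433) = 240*I*√7/7 - 110/433 = -110/433 + 240*I*√7/7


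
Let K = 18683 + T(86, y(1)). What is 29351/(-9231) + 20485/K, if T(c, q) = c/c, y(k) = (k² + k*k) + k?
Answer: -119765683/57490668 ≈ -2.0832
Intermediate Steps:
y(k) = k + 2*k² (y(k) = (k² + k²) + k = 2*k² + k = k + 2*k²)
T(c, q) = 1
K = 18684 (K = 18683 + 1 = 18684)
29351/(-9231) + 20485/K = 29351/(-9231) + 20485/18684 = 29351*(-1/9231) + 20485*(1/18684) = -29351/9231 + 20485/18684 = -119765683/57490668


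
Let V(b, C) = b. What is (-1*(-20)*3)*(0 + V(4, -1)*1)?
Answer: 240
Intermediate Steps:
(-1*(-20)*3)*(0 + V(4, -1)*1) = (-1*(-20)*3)*(0 + 4*1) = (20*3)*(0 + 4) = 60*4 = 240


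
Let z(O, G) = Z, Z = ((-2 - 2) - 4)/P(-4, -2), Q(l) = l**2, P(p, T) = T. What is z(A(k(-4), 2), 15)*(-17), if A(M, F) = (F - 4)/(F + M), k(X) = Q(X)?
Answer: -68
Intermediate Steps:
k(X) = X**2
A(M, F) = (-4 + F)/(F + M)
Z = 4 (Z = ((-2 - 2) - 4)/(-2) = (-4 - 4)*(-1/2) = -8*(-1/2) = 4)
z(O, G) = 4
z(A(k(-4), 2), 15)*(-17) = 4*(-17) = -68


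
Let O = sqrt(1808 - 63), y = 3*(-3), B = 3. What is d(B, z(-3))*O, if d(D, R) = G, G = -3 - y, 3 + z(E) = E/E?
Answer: 6*sqrt(1745) ≈ 250.64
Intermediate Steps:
y = -9
z(E) = -2 (z(E) = -3 + E/E = -3 + 1 = -2)
O = sqrt(1745) ≈ 41.773
G = 6 (G = -3 - 1*(-9) = -3 + 9 = 6)
d(D, R) = 6
d(B, z(-3))*O = 6*sqrt(1745)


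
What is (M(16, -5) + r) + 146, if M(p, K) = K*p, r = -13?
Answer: 53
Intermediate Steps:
(M(16, -5) + r) + 146 = (-5*16 - 13) + 146 = (-80 - 13) + 146 = -93 + 146 = 53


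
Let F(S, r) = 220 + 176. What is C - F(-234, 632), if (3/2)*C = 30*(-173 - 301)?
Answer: -9876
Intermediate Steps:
F(S, r) = 396
C = -9480 (C = 2*(30*(-173 - 301))/3 = 2*(30*(-474))/3 = (⅔)*(-14220) = -9480)
C - F(-234, 632) = -9480 - 1*396 = -9480 - 396 = -9876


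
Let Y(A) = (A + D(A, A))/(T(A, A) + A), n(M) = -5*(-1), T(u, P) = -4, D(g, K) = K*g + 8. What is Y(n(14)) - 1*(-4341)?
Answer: 4379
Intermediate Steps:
D(g, K) = 8 + K*g
n(M) = 5
Y(A) = (8 + A + A**2)/(-4 + A) (Y(A) = (A + (8 + A*A))/(-4 + A) = (A + (8 + A**2))/(-4 + A) = (8 + A + A**2)/(-4 + A))
Y(n(14)) - 1*(-4341) = (8 + 5 + 5**2)/(-4 + 5) - 1*(-4341) = (8 + 5 + 25)/1 + 4341 = 1*38 + 4341 = 38 + 4341 = 4379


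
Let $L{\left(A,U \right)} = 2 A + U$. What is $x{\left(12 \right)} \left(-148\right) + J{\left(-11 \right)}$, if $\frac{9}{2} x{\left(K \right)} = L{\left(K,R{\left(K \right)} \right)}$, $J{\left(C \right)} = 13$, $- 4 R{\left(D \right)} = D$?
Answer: $- \frac{2033}{3} \approx -677.67$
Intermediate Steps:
$R{\left(D \right)} = - \frac{D}{4}$
$L{\left(A,U \right)} = U + 2 A$
$x{\left(K \right)} = \frac{7 K}{18}$ ($x{\left(K \right)} = \frac{2 \left(- \frac{K}{4} + 2 K\right)}{9} = \frac{2 \frac{7 K}{4}}{9} = \frac{7 K}{18}$)
$x{\left(12 \right)} \left(-148\right) + J{\left(-11 \right)} = \frac{7}{18} \cdot 12 \left(-148\right) + 13 = \frac{14}{3} \left(-148\right) + 13 = - \frac{2072}{3} + 13 = - \frac{2033}{3}$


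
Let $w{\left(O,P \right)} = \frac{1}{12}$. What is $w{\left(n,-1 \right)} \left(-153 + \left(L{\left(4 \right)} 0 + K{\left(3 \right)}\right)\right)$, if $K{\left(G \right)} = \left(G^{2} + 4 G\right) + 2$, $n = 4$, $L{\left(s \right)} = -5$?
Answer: $- \frac{65}{6} \approx -10.833$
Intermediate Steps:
$w{\left(O,P \right)} = \frac{1}{12}$
$K{\left(G \right)} = 2 + G^{2} + 4 G$
$w{\left(n,-1 \right)} \left(-153 + \left(L{\left(4 \right)} 0 + K{\left(3 \right)}\right)\right) = \frac{-153 + \left(\left(-5\right) 0 + \left(2 + 3^{2} + 4 \cdot 3\right)\right)}{12} = \frac{-153 + \left(0 + \left(2 + 9 + 12\right)\right)}{12} = \frac{-153 + \left(0 + 23\right)}{12} = \frac{-153 + 23}{12} = \frac{1}{12} \left(-130\right) = - \frac{65}{6}$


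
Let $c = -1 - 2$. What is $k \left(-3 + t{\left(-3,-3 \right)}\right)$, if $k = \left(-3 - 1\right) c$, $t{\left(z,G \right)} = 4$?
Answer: $12$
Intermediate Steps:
$c = -3$ ($c = -1 - 2 = -3$)
$k = 12$ ($k = \left(-3 - 1\right) \left(-3\right) = \left(-4\right) \left(-3\right) = 12$)
$k \left(-3 + t{\left(-3,-3 \right)}\right) = 12 \left(-3 + 4\right) = 12 \cdot 1 = 12$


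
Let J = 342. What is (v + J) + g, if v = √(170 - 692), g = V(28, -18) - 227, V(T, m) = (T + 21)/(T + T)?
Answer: 927/8 + 3*I*√58 ≈ 115.88 + 22.847*I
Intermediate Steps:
V(T, m) = (21 + T)/(2*T) (V(T, m) = (21 + T)/((2*T)) = (21 + T)*(1/(2*T)) = (21 + T)/(2*T))
g = -1809/8 (g = (½)*(21 + 28)/28 - 227 = (½)*(1/28)*49 - 227 = 7/8 - 227 = -1809/8 ≈ -226.13)
v = 3*I*√58 (v = √(-522) = 3*I*√58 ≈ 22.847*I)
(v + J) + g = (3*I*√58 + 342) - 1809/8 = (342 + 3*I*√58) - 1809/8 = 927/8 + 3*I*√58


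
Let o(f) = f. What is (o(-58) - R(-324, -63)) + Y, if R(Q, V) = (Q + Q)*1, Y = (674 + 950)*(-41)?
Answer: -65994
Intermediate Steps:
Y = -66584 (Y = 1624*(-41) = -66584)
R(Q, V) = 2*Q (R(Q, V) = (2*Q)*1 = 2*Q)
(o(-58) - R(-324, -63)) + Y = (-58 - 2*(-324)) - 66584 = (-58 - 1*(-648)) - 66584 = (-58 + 648) - 66584 = 590 - 66584 = -65994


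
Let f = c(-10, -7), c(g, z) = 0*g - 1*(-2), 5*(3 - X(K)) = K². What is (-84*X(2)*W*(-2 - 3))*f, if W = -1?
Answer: -1848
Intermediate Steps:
X(K) = 3 - K²/5
c(g, z) = 2 (c(g, z) = 0 + 2 = 2)
f = 2
(-84*X(2)*W*(-2 - 3))*f = -84*(3 - ⅕*2²)*(-1)*(-2 - 3)*2 = -84*(3 - ⅕*4)*(-1)*(-5)*2 = -84*(3 - ⅘)*(-1)*(-5)*2 = -84*(11/5)*(-1)*(-5)*2 = -(-924)*(-5)/5*2 = -84*11*2 = -924*2 = -1848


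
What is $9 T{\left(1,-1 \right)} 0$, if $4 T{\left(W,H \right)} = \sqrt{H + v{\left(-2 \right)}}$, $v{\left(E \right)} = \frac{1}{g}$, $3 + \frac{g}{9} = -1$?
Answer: $0$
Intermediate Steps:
$g = -36$ ($g = -27 + 9 \left(-1\right) = -27 - 9 = -36$)
$v{\left(E \right)} = - \frac{1}{36}$ ($v{\left(E \right)} = \frac{1}{-36} = - \frac{1}{36}$)
$T{\left(W,H \right)} = \frac{\sqrt{- \frac{1}{36} + H}}{4}$ ($T{\left(W,H \right)} = \frac{\sqrt{H - \frac{1}{36}}}{4} = \frac{\sqrt{- \frac{1}{36} + H}}{4}$)
$9 T{\left(1,-1 \right)} 0 = 9 \frac{\sqrt{-1 + 36 \left(-1\right)}}{24} \cdot 0 = 9 \frac{\sqrt{-1 - 36}}{24} \cdot 0 = 9 \frac{\sqrt{-37}}{24} \cdot 0 = 9 \frac{i \sqrt{37}}{24} \cdot 0 = \frac{3 i \sqrt{37}}{8} \cdot 0 = 0$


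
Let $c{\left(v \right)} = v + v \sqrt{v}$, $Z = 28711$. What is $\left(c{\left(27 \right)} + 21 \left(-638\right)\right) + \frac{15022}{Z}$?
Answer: $- \frac{383879759}{28711} + 81 \sqrt{3} \approx -13230.0$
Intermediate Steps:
$c{\left(v \right)} = v + v^{\frac{3}{2}}$
$\left(c{\left(27 \right)} + 21 \left(-638\right)\right) + \frac{15022}{Z} = \left(\left(27 + 27^{\frac{3}{2}}\right) + 21 \left(-638\right)\right) + \frac{15022}{28711} = \left(\left(27 + 81 \sqrt{3}\right) - 13398\right) + 15022 \cdot \frac{1}{28711} = \left(-13371 + 81 \sqrt{3}\right) + \frac{15022}{28711} = - \frac{383879759}{28711} + 81 \sqrt{3}$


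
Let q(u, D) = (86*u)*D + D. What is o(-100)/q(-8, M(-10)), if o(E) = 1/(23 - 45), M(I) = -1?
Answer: -1/15114 ≈ -6.6164e-5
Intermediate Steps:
q(u, D) = D + 86*D*u (q(u, D) = 86*D*u + D = D + 86*D*u)
o(E) = -1/22 (o(E) = 1/(-22) = -1/22)
o(-100)/q(-8, M(-10)) = -(-1/(1 + 86*(-8)))/22 = -(-1/(1 - 688))/22 = -1/(22*((-1*(-687)))) = -1/22/687 = -1/22*1/687 = -1/15114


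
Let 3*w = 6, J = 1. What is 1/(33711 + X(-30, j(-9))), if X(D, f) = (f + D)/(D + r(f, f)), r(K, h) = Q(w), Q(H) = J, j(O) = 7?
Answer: 29/977642 ≈ 2.9663e-5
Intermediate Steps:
w = 2 (w = (⅓)*6 = 2)
Q(H) = 1
r(K, h) = 1
X(D, f) = (D + f)/(1 + D) (X(D, f) = (f + D)/(D + 1) = (D + f)/(1 + D))
1/(33711 + X(-30, j(-9))) = 1/(33711 + (-30 + 7)/(1 - 30)) = 1/(33711 - 23/(-29)) = 1/(33711 - 1/29*(-23)) = 1/(33711 + 23/29) = 1/(977642/29) = 29/977642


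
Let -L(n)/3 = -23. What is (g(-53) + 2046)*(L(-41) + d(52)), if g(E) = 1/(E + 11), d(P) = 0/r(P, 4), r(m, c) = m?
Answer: 1976413/14 ≈ 1.4117e+5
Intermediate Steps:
d(P) = 0 (d(P) = 0/P = 0)
L(n) = 69 (L(n) = -3*(-23) = 69)
g(E) = 1/(11 + E)
(g(-53) + 2046)*(L(-41) + d(52)) = (1/(11 - 53) + 2046)*(69 + 0) = (1/(-42) + 2046)*69 = (-1/42 + 2046)*69 = (85931/42)*69 = 1976413/14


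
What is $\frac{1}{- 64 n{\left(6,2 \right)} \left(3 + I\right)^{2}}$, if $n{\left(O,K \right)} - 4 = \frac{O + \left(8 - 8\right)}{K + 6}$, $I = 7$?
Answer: $- \frac{1}{30400} \approx -3.2895 \cdot 10^{-5}$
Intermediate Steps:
$n{\left(O,K \right)} = 4 + \frac{O}{6 + K}$ ($n{\left(O,K \right)} = 4 + \frac{O + \left(8 - 8\right)}{K + 6} = 4 + \frac{O + \left(8 - 8\right)}{6 + K} = 4 + \frac{O + 0}{6 + K} = 4 + \frac{O}{6 + K}$)
$\frac{1}{- 64 n{\left(6,2 \right)} \left(3 + I\right)^{2}} = \frac{1}{- 64 \frac{24 + 6 + 4 \cdot 2}{6 + 2} \left(3 + 7\right)^{2}} = \frac{1}{- 64 \frac{24 + 6 + 8}{8} \cdot 10^{2}} = \frac{1}{- 64 \cdot \frac{1}{8} \cdot 38 \cdot 100} = \frac{1}{\left(-64\right) \frac{19}{4} \cdot 100} = \frac{1}{\left(-304\right) 100} = \frac{1}{-30400} = - \frac{1}{30400}$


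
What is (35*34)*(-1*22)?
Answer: -26180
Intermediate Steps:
(35*34)*(-1*22) = 1190*(-22) = -26180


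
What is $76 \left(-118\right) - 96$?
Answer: $-9064$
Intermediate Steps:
$76 \left(-118\right) - 96 = -8968 - 96 = -9064$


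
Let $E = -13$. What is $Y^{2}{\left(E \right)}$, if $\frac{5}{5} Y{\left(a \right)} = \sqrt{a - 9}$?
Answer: $-22$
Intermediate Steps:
$Y{\left(a \right)} = \sqrt{-9 + a}$ ($Y{\left(a \right)} = \sqrt{a - 9} = \sqrt{-9 + a}$)
$Y^{2}{\left(E \right)} = \left(\sqrt{-9 - 13}\right)^{2} = \left(\sqrt{-22}\right)^{2} = \left(i \sqrt{22}\right)^{2} = -22$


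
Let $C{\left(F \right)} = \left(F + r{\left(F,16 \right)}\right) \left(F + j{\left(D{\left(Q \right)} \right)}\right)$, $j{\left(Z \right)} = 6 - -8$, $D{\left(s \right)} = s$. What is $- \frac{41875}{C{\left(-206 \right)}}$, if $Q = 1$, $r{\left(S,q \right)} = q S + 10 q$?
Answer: $- \frac{41875}{641664} \approx -0.06526$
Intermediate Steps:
$r{\left(S,q \right)} = 10 q + S q$ ($r{\left(S,q \right)} = S q + 10 q = 10 q + S q$)
$j{\left(Z \right)} = 14$ ($j{\left(Z \right)} = 6 + 8 = 14$)
$C{\left(F \right)} = \left(14 + F\right) \left(160 + 17 F\right)$ ($C{\left(F \right)} = \left(F + 16 \left(10 + F\right)\right) \left(F + 14\right) = \left(F + \left(160 + 16 F\right)\right) \left(14 + F\right) = \left(160 + 17 F\right) \left(14 + F\right) = \left(14 + F\right) \left(160 + 17 F\right)$)
$- \frac{41875}{C{\left(-206 \right)}} = - \frac{41875}{2240 + 17 \left(-206\right)^{2} + 398 \left(-206\right)} = - \frac{41875}{2240 + 17 \cdot 42436 - 81988} = - \frac{41875}{2240 + 721412 - 81988} = - \frac{41875}{641664}$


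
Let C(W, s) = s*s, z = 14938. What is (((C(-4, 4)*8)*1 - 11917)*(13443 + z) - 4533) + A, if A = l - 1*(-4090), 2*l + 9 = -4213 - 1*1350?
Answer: -334586838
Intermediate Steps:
l = -2786 (l = -9/2 + (-4213 - 1*1350)/2 = -9/2 + (-4213 - 1350)/2 = -9/2 + (½)*(-5563) = -9/2 - 5563/2 = -2786)
C(W, s) = s²
A = 1304 (A = -2786 - 1*(-4090) = -2786 + 4090 = 1304)
(((C(-4, 4)*8)*1 - 11917)*(13443 + z) - 4533) + A = (((4²*8)*1 - 11917)*(13443 + 14938) - 4533) + 1304 = (((16*8)*1 - 11917)*28381 - 4533) + 1304 = ((128*1 - 11917)*28381 - 4533) + 1304 = ((128 - 11917)*28381 - 4533) + 1304 = (-11789*28381 - 4533) + 1304 = (-334583609 - 4533) + 1304 = -334588142 + 1304 = -334586838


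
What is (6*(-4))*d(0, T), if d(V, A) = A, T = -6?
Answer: 144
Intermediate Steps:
(6*(-4))*d(0, T) = (6*(-4))*(-6) = -24*(-6) = 144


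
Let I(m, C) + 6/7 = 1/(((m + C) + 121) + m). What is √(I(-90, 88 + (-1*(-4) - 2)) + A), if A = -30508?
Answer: I*√1436630055/217 ≈ 174.67*I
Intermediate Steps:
I(m, C) = -6/7 + 1/(121 + C + 2*m) (I(m, C) = -6/7 + 1/(((m + C) + 121) + m) = -6/7 + 1/(((C + m) + 121) + m) = -6/7 + 1/((121 + C + m) + m) = -6/7 + 1/(121 + C + 2*m))
√(I(-90, 88 + (-1*(-4) - 2)) + A) = √((-719 - 12*(-90) - 6*(88 + (-1*(-4) - 2)))/(7*(121 + (88 + (-1*(-4) - 2)) + 2*(-90))) - 30508) = √((-719 + 1080 - 6*(88 + (4 - 2)))/(7*(121 + (88 + (4 - 2)) - 180)) - 30508) = √((-719 + 1080 - 6*(88 + 2))/(7*(121 + (88 + 2) - 180)) - 30508) = √((-719 + 1080 - 6*90)/(7*(121 + 90 - 180)) - 30508) = √((⅐)*(-719 + 1080 - 540)/31 - 30508) = √((⅐)*(1/31)*(-179) - 30508) = √(-179/217 - 30508) = √(-6620415/217) = I*√1436630055/217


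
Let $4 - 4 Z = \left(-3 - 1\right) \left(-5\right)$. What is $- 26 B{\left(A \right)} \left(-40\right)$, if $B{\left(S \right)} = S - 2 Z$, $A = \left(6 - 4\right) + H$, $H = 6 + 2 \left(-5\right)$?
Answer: $6240$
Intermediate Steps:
$H = -4$ ($H = 6 - 10 = -4$)
$Z = -4$ ($Z = 1 - \frac{\left(-3 - 1\right) \left(-5\right)}{4} = 1 - \frac{\left(-4\right) \left(-5\right)}{4} = 1 - 5 = -4$)
$A = -2$ ($A = \left(6 - 4\right) - 4 = 2 - 4 = -2$)
$B{\left(S \right)} = 8 + S$ ($B{\left(S \right)} = S - -8 = S + 8 = 8 + S$)
$- 26 B{\left(A \right)} \left(-40\right) = - 26 \left(8 - 2\right) \left(-40\right) = \left(-26\right) 6 \left(-40\right) = \left(-156\right) \left(-40\right) = 6240$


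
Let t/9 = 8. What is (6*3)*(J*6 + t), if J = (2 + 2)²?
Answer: 3024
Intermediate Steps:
J = 16 (J = 4² = 16)
t = 72 (t = 9*8 = 72)
(6*3)*(J*6 + t) = (6*3)*(16*6 + 72) = 18*(96 + 72) = 18*168 = 3024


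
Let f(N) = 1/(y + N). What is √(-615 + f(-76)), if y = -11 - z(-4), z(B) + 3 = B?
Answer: I*√246005/20 ≈ 24.799*I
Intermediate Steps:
z(B) = -3 + B
y = -4 (y = -11 - (-3 - 4) = -11 - 1*(-7) = -11 + 7 = -4)
f(N) = 1/(-4 + N)
√(-615 + f(-76)) = √(-615 + 1/(-4 - 76)) = √(-615 + 1/(-80)) = √(-615 - 1/80) = √(-49201/80) = I*√246005/20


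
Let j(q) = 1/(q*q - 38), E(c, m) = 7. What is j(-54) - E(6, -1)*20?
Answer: -402919/2878 ≈ -140.00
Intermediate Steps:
j(q) = 1/(-38 + q²) (j(q) = 1/(q² - 38) = 1/(-38 + q²))
j(-54) - E(6, -1)*20 = 1/(-38 + (-54)²) - 7*20 = 1/(-38 + 2916) - 1*140 = 1/2878 - 140 = -402919/2878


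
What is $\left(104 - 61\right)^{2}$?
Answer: $1849$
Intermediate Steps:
$\left(104 - 61\right)^{2} = 43^{2} = 1849$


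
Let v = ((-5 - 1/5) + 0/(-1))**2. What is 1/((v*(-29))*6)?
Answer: -25/117624 ≈ -0.00021254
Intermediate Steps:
v = 676/25 (v = ((-5 - 1*1/5) + 0*(-1))**2 = ((-5 - 1/5) + 0)**2 = (-26/5 + 0)**2 = (-26/5)**2 = 676/25 ≈ 27.040)
1/((v*(-29))*6) = 1/(((676/25)*(-29))*6) = 1/(-19604/25*6) = 1/(-117624/25) = -25/117624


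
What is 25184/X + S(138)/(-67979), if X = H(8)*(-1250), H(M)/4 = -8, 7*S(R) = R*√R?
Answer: 787/1250 - 138*√138/475853 ≈ 0.62619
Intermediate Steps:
S(R) = R^(3/2)/7 (S(R) = (R*√R)/7 = R^(3/2)/7)
H(M) = -32 (H(M) = 4*(-8) = -32)
X = 40000 (X = -32*(-1250) = 40000)
25184/X + S(138)/(-67979) = 25184/40000 + (138^(3/2)/7)/(-67979) = 25184*(1/40000) + ((138*√138)/7)*(-1/67979) = 787/1250 + (138*√138/7)*(-1/67979) = 787/1250 - 138*√138/475853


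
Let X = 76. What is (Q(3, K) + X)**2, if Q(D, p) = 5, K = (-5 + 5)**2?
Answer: 6561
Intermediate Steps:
K = 0 (K = 0**2 = 0)
(Q(3, K) + X)**2 = (5 + 76)**2 = 81**2 = 6561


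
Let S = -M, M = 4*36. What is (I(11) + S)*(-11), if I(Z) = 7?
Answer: 1507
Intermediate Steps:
M = 144
S = -144 (S = -1*144 = -144)
(I(11) + S)*(-11) = (7 - 144)*(-11) = -137*(-11) = 1507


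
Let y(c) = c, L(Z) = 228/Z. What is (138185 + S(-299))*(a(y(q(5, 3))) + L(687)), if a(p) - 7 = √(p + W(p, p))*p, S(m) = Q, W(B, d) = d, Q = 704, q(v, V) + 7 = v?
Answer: 233194631/229 - 555556*I ≈ 1.0183e+6 - 5.5556e+5*I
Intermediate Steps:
q(v, V) = -7 + v
S(m) = 704
a(p) = 7 + √2*p^(3/2) (a(p) = 7 + √(p + p)*p = 7 + √(2*p)*p = 7 + (√2*√p)*p = 7 + √2*p^(3/2))
(138185 + S(-299))*(a(y(q(5, 3))) + L(687)) = (138185 + 704)*((7 + √2*(-7 + 5)^(3/2)) + 228/687) = 138889*((7 + √2*(-2)^(3/2)) + 228*(1/687)) = 138889*((7 + √2*(-2*I*√2)) + 76/229) = 138889*((7 - 4*I) + 76/229) = 138889*(1679/229 - 4*I) = 233194631/229 - 555556*I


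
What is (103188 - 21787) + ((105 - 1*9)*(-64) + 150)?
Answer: 75407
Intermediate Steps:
(103188 - 21787) + ((105 - 1*9)*(-64) + 150) = 81401 + ((105 - 9)*(-64) + 150) = 81401 + (96*(-64) + 150) = 81401 + (-6144 + 150) = 81401 - 5994 = 75407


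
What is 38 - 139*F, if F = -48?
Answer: 6710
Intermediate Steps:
38 - 139*F = 38 - 139*(-48) = 38 + 6672 = 6710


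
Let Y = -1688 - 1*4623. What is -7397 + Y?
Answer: -13708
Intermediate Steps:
Y = -6311 (Y = -1688 - 4623 = -6311)
-7397 + Y = -7397 - 6311 = -13708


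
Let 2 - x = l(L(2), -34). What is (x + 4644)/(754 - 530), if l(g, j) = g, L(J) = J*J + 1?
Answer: 663/32 ≈ 20.719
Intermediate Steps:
L(J) = 1 + J² (L(J) = J² + 1 = 1 + J²)
x = -3 (x = 2 - (1 + 2²) = 2 - (1 + 4) = 2 - 1*5 = 2 - 5 = -3)
(x + 4644)/(754 - 530) = (-3 + 4644)/(754 - 530) = 4641/224 = 4641*(1/224) = 663/32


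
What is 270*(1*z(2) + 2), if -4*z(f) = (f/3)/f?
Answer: 1035/2 ≈ 517.50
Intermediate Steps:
z(f) = -1/12 (z(f) = -f/3/(4*f) = -¼*⅓ = -1/12)
270*(1*z(2) + 2) = 270*(1*(-1/12) + 2) = 270*(-1/12 + 2) = 270*(23/12) = 1035/2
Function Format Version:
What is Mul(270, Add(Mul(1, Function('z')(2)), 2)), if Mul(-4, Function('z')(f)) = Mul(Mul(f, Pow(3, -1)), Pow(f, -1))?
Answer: Rational(1035, 2) ≈ 517.50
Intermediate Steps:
Function('z')(f) = Rational(-1, 12) (Function('z')(f) = Mul(Rational(-1, 4), Mul(Mul(f, Pow(3, -1)), Pow(f, -1))) = Mul(Rational(-1, 4), Mul(Mul(f, Rational(1, 3)), Pow(f, -1))) = Mul(Rational(-1, 4), Mul(Mul(Rational(1, 3), f), Pow(f, -1))) = Mul(Rational(-1, 4), Rational(1, 3)) = Rational(-1, 12))
Mul(270, Add(Mul(1, Function('z')(2)), 2)) = Mul(270, Add(Mul(1, Rational(-1, 12)), 2)) = Mul(270, Add(Rational(-1, 12), 2)) = Mul(270, Rational(23, 12)) = Rational(1035, 2)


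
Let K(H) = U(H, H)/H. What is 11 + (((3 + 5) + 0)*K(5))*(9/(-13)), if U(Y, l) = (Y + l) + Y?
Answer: -73/13 ≈ -5.6154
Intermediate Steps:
U(Y, l) = l + 2*Y
K(H) = 3 (K(H) = (H + 2*H)/H = (3*H)/H = 3)
11 + (((3 + 5) + 0)*K(5))*(9/(-13)) = 11 + (((3 + 5) + 0)*3)*(9/(-13)) = 11 + ((8 + 0)*3)*(9*(-1/13)) = 11 + (8*3)*(-9/13) = 11 + 24*(-9/13) = 11 - 216/13 = -73/13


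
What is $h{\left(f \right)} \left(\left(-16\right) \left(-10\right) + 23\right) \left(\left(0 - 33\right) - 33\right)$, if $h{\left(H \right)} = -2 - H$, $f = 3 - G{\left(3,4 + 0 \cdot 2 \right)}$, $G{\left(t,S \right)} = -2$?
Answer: $84546$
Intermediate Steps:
$f = 5$ ($f = 3 - -2 = 3 + 2 = 5$)
$h{\left(f \right)} \left(\left(-16\right) \left(-10\right) + 23\right) \left(\left(0 - 33\right) - 33\right) = \left(-2 - 5\right) \left(\left(-16\right) \left(-10\right) + 23\right) \left(\left(0 - 33\right) - 33\right) = \left(-2 - 5\right) \left(160 + 23\right) \left(-33 - 33\right) = \left(-7\right) 183 \left(-66\right) = \left(-1281\right) \left(-66\right) = 84546$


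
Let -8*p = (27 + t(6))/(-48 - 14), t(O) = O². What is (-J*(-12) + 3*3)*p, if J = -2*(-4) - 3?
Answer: 4347/496 ≈ 8.7641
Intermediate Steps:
J = 5 (J = 8 - 3 = 5)
p = 63/496 (p = -(27 + 6²)/(8*(-48 - 14)) = -(27 + 36)/(8*(-62)) = -63*(-1)/(8*62) = -⅛*(-63/62) = 63/496 ≈ 0.12702)
(-J*(-12) + 3*3)*p = (-1*5*(-12) + 3*3)*(63/496) = (-5*(-12) + 9)*(63/496) = (60 + 9)*(63/496) = 69*(63/496) = 4347/496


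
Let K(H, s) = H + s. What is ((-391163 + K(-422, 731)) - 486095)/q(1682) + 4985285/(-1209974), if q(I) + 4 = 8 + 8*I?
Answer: -564093712713/8143125020 ≈ -69.272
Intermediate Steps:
q(I) = 4 + 8*I (q(I) = -4 + (8 + 8*I) = 4 + 8*I)
((-391163 + K(-422, 731)) - 486095)/q(1682) + 4985285/(-1209974) = ((-391163 + (-422 + 731)) - 486095)/(4 + 8*1682) + 4985285/(-1209974) = ((-391163 + 309) - 486095)/(4 + 13456) + 4985285*(-1/1209974) = (-390854 - 486095)/13460 - 4985285/1209974 = -876949*1/13460 - 4985285/1209974 = -876949/13460 - 4985285/1209974 = -564093712713/8143125020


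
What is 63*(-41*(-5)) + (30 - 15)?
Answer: 12930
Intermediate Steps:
63*(-41*(-5)) + (30 - 15) = 63*205 + 15 = 12915 + 15 = 12930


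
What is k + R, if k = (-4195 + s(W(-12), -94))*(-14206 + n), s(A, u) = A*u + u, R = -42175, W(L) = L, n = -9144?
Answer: 73767175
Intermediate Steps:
s(A, u) = u + A*u
k = 73809350 (k = (-4195 - 94*(1 - 12))*(-14206 - 9144) = (-4195 - 94*(-11))*(-23350) = (-4195 + 1034)*(-23350) = -3161*(-23350) = 73809350)
k + R = 73809350 - 42175 = 73767175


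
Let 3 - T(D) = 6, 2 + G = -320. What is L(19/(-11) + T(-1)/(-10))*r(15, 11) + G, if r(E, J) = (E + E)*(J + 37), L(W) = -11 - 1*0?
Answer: -16162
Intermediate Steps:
G = -322 (G = -2 - 320 = -322)
T(D) = -3 (T(D) = 3 - 1*6 = 3 - 6 = -3)
L(W) = -11 (L(W) = -11 + 0 = -11)
r(E, J) = 2*E*(37 + J) (r(E, J) = (2*E)*(37 + J) = 2*E*(37 + J))
L(19/(-11) + T(-1)/(-10))*r(15, 11) + G = -22*15*(37 + 11) - 322 = -22*15*48 - 322 = -11*1440 - 322 = -15840 - 322 = -16162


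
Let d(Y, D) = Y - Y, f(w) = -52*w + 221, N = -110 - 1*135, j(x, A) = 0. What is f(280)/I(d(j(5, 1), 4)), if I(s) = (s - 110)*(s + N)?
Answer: -14339/26950 ≈ -0.53206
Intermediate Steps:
N = -245 (N = -110 - 135 = -245)
f(w) = 221 - 52*w
d(Y, D) = 0
I(s) = (-245 + s)*(-110 + s) (I(s) = (s - 110)*(s - 245) = (-110 + s)*(-245 + s) = (-245 + s)*(-110 + s))
f(280)/I(d(j(5, 1), 4)) = (221 - 52*280)/(26950 + 0² - 355*0) = (221 - 14560)/(26950 + 0 + 0) = -14339/26950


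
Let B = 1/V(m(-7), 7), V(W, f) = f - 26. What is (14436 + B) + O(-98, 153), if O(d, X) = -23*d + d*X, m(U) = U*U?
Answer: 32223/19 ≈ 1695.9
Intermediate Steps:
m(U) = U**2
V(W, f) = -26 + f
O(d, X) = -23*d + X*d
B = -1/19 (B = 1/(-26 + 7) = 1/(-19) = -1/19 ≈ -0.052632)
(14436 + B) + O(-98, 153) = (14436 - 1/19) - 98*(-23 + 153) = 274283/19 - 98*130 = 274283/19 - 12740 = 32223/19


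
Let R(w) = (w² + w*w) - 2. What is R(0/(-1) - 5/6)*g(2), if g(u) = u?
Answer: -11/9 ≈ -1.2222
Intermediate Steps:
R(w) = -2 + 2*w² (R(w) = (w² + w²) - 2 = 2*w² - 2 = -2 + 2*w²)
R(0/(-1) - 5/6)*g(2) = (-2 + 2*(0/(-1) - 5/6)²)*2 = (-2 + 2*(0*(-1) - 5*⅙)²)*2 = (-2 + 2*(0 - ⅚)²)*2 = (-2 + 2*(-⅚)²)*2 = (-2 + 2*(25/36))*2 = (-2 + 25/18)*2 = -11/18*2 = -11/9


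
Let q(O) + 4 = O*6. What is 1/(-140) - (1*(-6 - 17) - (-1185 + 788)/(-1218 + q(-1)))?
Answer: 250532/10745 ≈ 23.316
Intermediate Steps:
q(O) = -4 + 6*O (q(O) = -4 + O*6 = -4 + 6*O)
1/(-140) - (1*(-6 - 17) - (-1185 + 788)/(-1218 + q(-1))) = 1/(-140) - (1*(-6 - 17) - (-1185 + 788)/(-1218 + (-4 + 6*(-1)))) = -1/140 - (1*(-23) - (-397)/(-1218 + (-4 - 6))) = -1/140 - (-23 - (-397)/(-1218 - 10)) = -1/140 - (-23 - (-397)/(-1228)) = -1/140 - (-23 - (-397)*(-1)/1228) = -1/140 - (-23 - 1*397/1228) = -1/140 - (-23 - 397/1228) = -1/140 - 1*(-28641/1228) = -1/140 + 28641/1228 = 250532/10745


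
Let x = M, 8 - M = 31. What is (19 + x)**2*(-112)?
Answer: -1792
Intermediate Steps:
M = -23 (M = 8 - 1*31 = 8 - 31 = -23)
x = -23
(19 + x)**2*(-112) = (19 - 23)**2*(-112) = (-4)**2*(-112) = 16*(-112) = -1792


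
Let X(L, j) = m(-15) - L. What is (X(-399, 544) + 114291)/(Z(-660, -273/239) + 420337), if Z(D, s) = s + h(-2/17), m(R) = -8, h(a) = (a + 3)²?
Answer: 7921200422/29033591869 ≈ 0.27283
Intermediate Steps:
h(a) = (3 + a)²
X(L, j) = -8 - L
Z(D, s) = 2401/289 + s (Z(D, s) = s + (3 - 2/17)² = s + (49/17)² = s + 2401/289 = 2401/289 + s)
(X(-399, 544) + 114291)/(Z(-660, -273/239) + 420337) = ((-8 - 1*(-399)) + 114291)/((2401/289 - 273/239) + 420337) = ((-8 + 399) + 114291)/((2401/289 - 273*1/239) + 420337) = (391 + 114291)/((2401/289 - 273/239) + 420337) = 114682/(494942/69071 + 420337) = 114682/(29033591869/69071) = 114682*(69071/29033591869) = 7921200422/29033591869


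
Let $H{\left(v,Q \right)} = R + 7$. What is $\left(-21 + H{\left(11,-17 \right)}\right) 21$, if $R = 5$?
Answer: $-189$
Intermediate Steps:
$H{\left(v,Q \right)} = 12$ ($H{\left(v,Q \right)} = 5 + 7 = 12$)
$\left(-21 + H{\left(11,-17 \right)}\right) 21 = \left(-21 + 12\right) 21 = \left(-9\right) 21 = -189$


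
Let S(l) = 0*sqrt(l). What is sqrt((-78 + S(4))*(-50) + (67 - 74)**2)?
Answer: sqrt(3949) ≈ 62.841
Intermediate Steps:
S(l) = 0
sqrt((-78 + S(4))*(-50) + (67 - 74)**2) = sqrt((-78 + 0)*(-50) + (67 - 74)**2) = sqrt(-78*(-50) + (-7)**2) = sqrt(3900 + 49) = sqrt(3949)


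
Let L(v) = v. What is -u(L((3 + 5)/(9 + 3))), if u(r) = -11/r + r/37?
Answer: 3659/222 ≈ 16.482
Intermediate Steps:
u(r) = -11/r + r/37 (u(r) = -11/r + r*(1/37) = -11/r + r/37)
-u(L((3 + 5)/(9 + 3))) = -(-11*(9 + 3)/(3 + 5) + ((3 + 5)/(9 + 3))/37) = -(-11/(8/12) + (8/12)/37) = -(-11/(8*(1/12)) + (8*(1/12))/37) = -(-11/⅔ + (1/37)*(⅔)) = -(-11*3/2 + 2/111) = -(-33/2 + 2/111) = -1*(-3659/222) = 3659/222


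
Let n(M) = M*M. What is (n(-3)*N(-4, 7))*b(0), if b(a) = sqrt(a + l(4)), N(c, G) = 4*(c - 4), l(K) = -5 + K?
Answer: -288*I ≈ -288.0*I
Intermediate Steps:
n(M) = M**2
N(c, G) = -16 + 4*c (N(c, G) = 4*(-4 + c) = -16 + 4*c)
b(a) = sqrt(-1 + a) (b(a) = sqrt(a + (-5 + 4)) = sqrt(a - 1) = sqrt(-1 + a))
(n(-3)*N(-4, 7))*b(0) = ((-3)**2*(-16 + 4*(-4)))*sqrt(-1 + 0) = (9*(-16 - 16))*sqrt(-1) = (9*(-32))*I = -288*I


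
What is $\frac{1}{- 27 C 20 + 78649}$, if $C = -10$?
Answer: $\frac{1}{84049} \approx 1.1898 \cdot 10^{-5}$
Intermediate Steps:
$\frac{1}{- 27 C 20 + 78649} = \frac{1}{\left(-27\right) \left(-10\right) 20 + 78649} = \frac{1}{270 \cdot 20 + 78649} = \frac{1}{5400 + 78649} = \frac{1}{84049}$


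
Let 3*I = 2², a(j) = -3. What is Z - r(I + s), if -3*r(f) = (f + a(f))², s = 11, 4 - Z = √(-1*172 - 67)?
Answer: 892/27 - I*√239 ≈ 33.037 - 15.46*I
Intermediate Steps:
Z = 4 - I*√239 (Z = 4 - √(-1*172 - 67) = 4 - √(-172 - 67) = 4 - √(-239) = 4 - I*√239 ≈ 4.0 - 15.46*I)
I = 4/3 (I = (⅓)*2² = (⅓)*4 = 4/3 ≈ 1.3333)
r(f) = -(-3 + f)²/3 (r(f) = -(f - 3)²/3 = -(-3 + f)²/3)
Z - r(I + s) = (4 - I*√239) - (-1)*(-3 + (4/3 + 11))²/3 = (4 - I*√239) - (-1)*(-3 + 37/3)²/3 = (4 - I*√239) - (-1)*(28/3)²/3 = (4 - I*√239) - (-1)*784/(3*9) = (4 - I*√239) - 1*(-784/27) = (4 - I*√239) + 784/27 = 892/27 - I*√239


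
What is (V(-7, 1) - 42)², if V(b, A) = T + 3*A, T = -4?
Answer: 1849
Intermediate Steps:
V(b, A) = -4 + 3*A
(V(-7, 1) - 42)² = ((-4 + 3*1) - 42)² = ((-4 + 3) - 42)² = (-1 - 42)² = (-43)² = 1849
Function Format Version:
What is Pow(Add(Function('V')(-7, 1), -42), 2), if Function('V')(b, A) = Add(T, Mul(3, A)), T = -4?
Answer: 1849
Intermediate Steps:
Function('V')(b, A) = Add(-4, Mul(3, A))
Pow(Add(Function('V')(-7, 1), -42), 2) = Pow(Add(Add(-4, Mul(3, 1)), -42), 2) = Pow(Add(Add(-4, 3), -42), 2) = Pow(Add(-1, -42), 2) = Pow(-43, 2) = 1849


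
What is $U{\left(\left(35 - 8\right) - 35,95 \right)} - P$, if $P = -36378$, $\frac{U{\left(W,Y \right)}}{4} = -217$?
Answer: $35510$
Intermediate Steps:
$U{\left(W,Y \right)} = -868$ ($U{\left(W,Y \right)} = 4 \left(-217\right) = -868$)
$U{\left(\left(35 - 8\right) - 35,95 \right)} - P = -868 - -36378 = -868 + 36378 = 35510$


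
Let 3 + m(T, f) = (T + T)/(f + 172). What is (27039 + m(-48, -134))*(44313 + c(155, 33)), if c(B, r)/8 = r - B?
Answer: 22259443332/19 ≈ 1.1716e+9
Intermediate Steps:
c(B, r) = -8*B + 8*r (c(B, r) = 8*(r - B) = -8*B + 8*r)
m(T, f) = -3 + 2*T/(172 + f) (m(T, f) = -3 + (T + T)/(f + 172) = -3 + (2*T)/(172 + f) = -3 + 2*T/(172 + f))
(27039 + m(-48, -134))*(44313 + c(155, 33)) = (27039 + (-516 - 3*(-134) + 2*(-48))/(172 - 134))*(44313 + (-8*155 + 8*33)) = (27039 + (-516 + 402 - 96)/38)*(44313 + (-1240 + 264)) = (27039 + (1/38)*(-210))*(44313 - 976) = (27039 - 105/19)*43337 = (513636/19)*43337 = 22259443332/19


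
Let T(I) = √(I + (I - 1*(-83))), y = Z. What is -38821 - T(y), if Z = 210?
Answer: -38821 - √503 ≈ -38843.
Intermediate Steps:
y = 210
T(I) = √(83 + 2*I) (T(I) = √(I + (I + 83)) = √(I + (83 + I)) = √(83 + 2*I))
-38821 - T(y) = -38821 - √(83 + 2*210) = -38821 - √(83 + 420) = -38821 - √503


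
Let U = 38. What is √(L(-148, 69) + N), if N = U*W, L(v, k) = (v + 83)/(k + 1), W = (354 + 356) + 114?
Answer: √6136970/14 ≈ 176.95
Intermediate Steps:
W = 824 (W = 710 + 114 = 824)
L(v, k) = (83 + v)/(1 + k)
N = 31312 (N = 38*824 = 31312)
√(L(-148, 69) + N) = √((83 - 148)/(1 + 69) + 31312) = √(-65/70 + 31312) = √((1/70)*(-65) + 31312) = √(-13/14 + 31312) = √(438355/14) = √6136970/14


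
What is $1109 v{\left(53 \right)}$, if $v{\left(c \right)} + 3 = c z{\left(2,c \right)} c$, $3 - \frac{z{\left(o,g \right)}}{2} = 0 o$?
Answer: $18687759$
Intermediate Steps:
$z{\left(o,g \right)} = 6$ ($z{\left(o,g \right)} = 6 - 2 \cdot 0 o = 6 - 0 = 6 + 0 = 6$)
$v{\left(c \right)} = -3 + 6 c^{2}$ ($v{\left(c \right)} = -3 + c 6 c = -3 + 6 c c = -3 + 6 c^{2}$)
$1109 v{\left(53 \right)} = 1109 \left(-3 + 6 \cdot 53^{2}\right) = 1109 \left(-3 + 6 \cdot 2809\right) = 1109 \left(-3 + 16854\right) = 1109 \cdot 16851 = 18687759$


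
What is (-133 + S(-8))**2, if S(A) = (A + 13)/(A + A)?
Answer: 4549689/256 ≈ 17772.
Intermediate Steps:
S(A) = (13 + A)/(2*A) (S(A) = (13 + A)/((2*A)) = (13 + A)*(1/(2*A)) = (13 + A)/(2*A))
(-133 + S(-8))**2 = (-133 + (1/2)*(13 - 8)/(-8))**2 = (-133 + (1/2)*(-1/8)*5)**2 = (-133 - 5/16)**2 = (-2133/16)**2 = 4549689/256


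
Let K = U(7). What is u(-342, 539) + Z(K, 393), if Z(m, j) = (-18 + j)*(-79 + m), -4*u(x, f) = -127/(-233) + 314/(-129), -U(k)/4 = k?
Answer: -4824091721/120228 ≈ -40125.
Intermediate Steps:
U(k) = -4*k
K = -28 (K = -4*7 = -28)
u(x, f) = 56779/120228 (u(x, f) = -(-127/(-233) + 314/(-129))/4 = -(-127*(-1/233) + 314*(-1/129))/4 = -(127/233 - 314/129)/4 = -1/4*(-56779/30057) = 56779/120228)
Z(m, j) = (-79 + m)*(-18 + j)
u(-342, 539) + Z(K, 393) = 56779/120228 + (1422 - 79*393 - 18*(-28) + 393*(-28)) = 56779/120228 + (1422 - 31047 + 504 - 11004) = 56779/120228 - 40125 = -4824091721/120228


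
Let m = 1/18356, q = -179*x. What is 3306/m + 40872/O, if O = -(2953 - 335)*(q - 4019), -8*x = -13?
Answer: 912964628061928/15044337 ≈ 6.0685e+7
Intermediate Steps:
x = 13/8 (x = -⅛*(-13) = 13/8 ≈ 1.6250)
q = -2327/8 (q = -179*13/8 = -2327/8 ≈ -290.88)
m = 1/18356 ≈ 5.4478e-5
O = 45133011/4 (O = -(2953 - 335)*(-2327/8 - 4019) = -2618*(-34479)/8 = -1*(-45133011/4) = 45133011/4 ≈ 1.1283e+7)
3306/m + 40872/O = 3306/(1/18356) + 40872/(45133011/4) = 3306*18356 + 40872*(4/45133011) = 60684936 + 54496/15044337 = 912964628061928/15044337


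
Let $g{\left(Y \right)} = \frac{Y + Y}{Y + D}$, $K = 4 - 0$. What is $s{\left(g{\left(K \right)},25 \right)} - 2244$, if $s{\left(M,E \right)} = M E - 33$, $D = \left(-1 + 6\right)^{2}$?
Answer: $- \frac{65833}{29} \approx -2270.1$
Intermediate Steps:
$K = 4$ ($K = 4 + 0 = 4$)
$D = 25$ ($D = 5^{2} = 25$)
$g{\left(Y \right)} = \frac{2 Y}{25 + Y}$ ($g{\left(Y \right)} = \frac{Y + Y}{Y + 25} = \frac{2 Y}{25 + Y}$)
$s{\left(M,E \right)} = -33 + E M$ ($s{\left(M,E \right)} = E M - 33 = -33 + E M$)
$s{\left(g{\left(K \right)},25 \right)} - 2244 = \left(-33 + 25 \cdot 2 \cdot 4 \frac{1}{25 + 4}\right) - 2244 = \left(-33 + 25 \cdot 2 \cdot 4 \cdot \frac{1}{29}\right) - 2244 = \left(-33 + 25 \cdot \frac{8}{29}\right) - 2244 = \left(-33 + \frac{200}{29}\right) - 2244 = - \frac{757}{29} - 2244 = - \frac{65833}{29}$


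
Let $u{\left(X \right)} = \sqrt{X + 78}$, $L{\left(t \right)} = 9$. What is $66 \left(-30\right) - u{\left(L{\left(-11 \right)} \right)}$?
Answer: $-1980 - \sqrt{87} \approx -1989.3$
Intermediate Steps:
$u{\left(X \right)} = \sqrt{78 + X}$
$66 \left(-30\right) - u{\left(L{\left(-11 \right)} \right)} = 66 \left(-30\right) - \sqrt{78 + 9} = -1980 - \sqrt{87}$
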